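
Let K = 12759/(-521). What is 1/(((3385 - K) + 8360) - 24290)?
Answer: -521/6523186 ≈ -7.9869e-5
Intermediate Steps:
K = -12759/521 (K = 12759*(-1/521) = -12759/521 ≈ -24.489)
1/(((3385 - K) + 8360) - 24290) = 1/(((3385 - 1*(-12759/521)) + 8360) - 24290) = 1/(((3385 + 12759/521) + 8360) - 24290) = 1/((1776344/521 + 8360) - 24290) = 1/(6131904/521 - 24290) = 1/(-6523186/521) = -521/6523186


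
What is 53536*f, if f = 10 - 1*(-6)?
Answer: 856576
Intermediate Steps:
f = 16 (f = 10 + 6 = 16)
53536*f = 53536*16 = 856576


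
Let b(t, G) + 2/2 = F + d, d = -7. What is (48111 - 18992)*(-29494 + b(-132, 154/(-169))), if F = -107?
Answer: -862184471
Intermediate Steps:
b(t, G) = -115 (b(t, G) = -1 + (-107 - 7) = -1 - 114 = -115)
(48111 - 18992)*(-29494 + b(-132, 154/(-169))) = (48111 - 18992)*(-29494 - 115) = 29119*(-29609) = -862184471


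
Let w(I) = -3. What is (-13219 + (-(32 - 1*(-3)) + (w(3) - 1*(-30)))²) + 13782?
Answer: 627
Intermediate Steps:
(-13219 + (-(32 - 1*(-3)) + (w(3) - 1*(-30)))²) + 13782 = (-13219 + (-(32 - 1*(-3)) + (-3 - 1*(-30)))²) + 13782 = (-13219 + (-(32 + 3) + (-3 + 30))²) + 13782 = (-13219 + (-1*35 + 27)²) + 13782 = (-13219 + (-35 + 27)²) + 13782 = (-13219 + (-8)²) + 13782 = (-13219 + 64) + 13782 = -13155 + 13782 = 627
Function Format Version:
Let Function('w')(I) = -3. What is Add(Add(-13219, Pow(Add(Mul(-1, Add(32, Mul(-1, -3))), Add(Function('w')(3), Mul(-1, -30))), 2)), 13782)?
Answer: 627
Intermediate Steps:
Add(Add(-13219, Pow(Add(Mul(-1, Add(32, Mul(-1, -3))), Add(Function('w')(3), Mul(-1, -30))), 2)), 13782) = Add(Add(-13219, Pow(Add(Mul(-1, Add(32, Mul(-1, -3))), Add(-3, Mul(-1, -30))), 2)), 13782) = Add(Add(-13219, Pow(Add(Mul(-1, Add(32, 3)), Add(-3, 30)), 2)), 13782) = Add(Add(-13219, Pow(Add(Mul(-1, 35), 27), 2)), 13782) = Add(Add(-13219, Pow(Add(-35, 27), 2)), 13782) = Add(Add(-13219, Pow(-8, 2)), 13782) = Add(Add(-13219, 64), 13782) = Add(-13155, 13782) = 627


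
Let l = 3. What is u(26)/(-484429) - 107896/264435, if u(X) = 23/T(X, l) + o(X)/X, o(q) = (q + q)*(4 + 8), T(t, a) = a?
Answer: -52276325159/128099982615 ≈ -0.40809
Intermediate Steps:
o(q) = 24*q (o(q) = (2*q)*12 = 24*q)
u(X) = 95/3 (u(X) = 23/3 + (24*X)/X = 23*(⅓) + 24 = 23/3 + 24 = 95/3)
u(26)/(-484429) - 107896/264435 = (95/3)/(-484429) - 107896/264435 = (95/3)*(-1/484429) - 107896*1/264435 = -95/1453287 - 107896/264435 = -52276325159/128099982615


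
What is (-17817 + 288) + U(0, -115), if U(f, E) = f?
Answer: -17529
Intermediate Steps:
(-17817 + 288) + U(0, -115) = (-17817 + 288) + 0 = -17529 + 0 = -17529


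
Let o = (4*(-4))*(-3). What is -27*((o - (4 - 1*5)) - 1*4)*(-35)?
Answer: 42525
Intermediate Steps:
o = 48 (o = -16*(-3) = 48)
-27*((o - (4 - 1*5)) - 1*4)*(-35) = -27*((48 - (4 - 1*5)) - 1*4)*(-35) = -27*((48 - (4 - 5)) - 4)*(-35) = -27*((48 - 1*(-1)) - 4)*(-35) = -27*((48 + 1) - 4)*(-35) = -27*(49 - 4)*(-35) = -27*45*(-35) = -1215*(-35) = 42525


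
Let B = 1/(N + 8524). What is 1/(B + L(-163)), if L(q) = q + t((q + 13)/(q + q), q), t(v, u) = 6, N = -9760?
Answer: -1236/194053 ≈ -0.0063694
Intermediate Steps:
L(q) = 6 + q (L(q) = q + 6 = 6 + q)
B = -1/1236 (B = 1/(-9760 + 8524) = 1/(-1236) = -1/1236 ≈ -0.00080906)
1/(B + L(-163)) = 1/(-1/1236 + (6 - 163)) = 1/(-1/1236 - 157) = 1/(-194053/1236) = -1236/194053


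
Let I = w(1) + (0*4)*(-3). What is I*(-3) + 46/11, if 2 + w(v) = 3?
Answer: 13/11 ≈ 1.1818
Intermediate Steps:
w(v) = 1 (w(v) = -2 + 3 = 1)
I = 1 (I = 1 + (0*4)*(-3) = 1 + 0*(-3) = 1 + 0 = 1)
I*(-3) + 46/11 = 1*(-3) + 46/11 = -3 + 46*(1/11) = -3 + 46/11 = 13/11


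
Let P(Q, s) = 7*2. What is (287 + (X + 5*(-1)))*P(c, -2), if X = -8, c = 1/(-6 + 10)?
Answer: 3836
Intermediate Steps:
c = 1/4 ≈ 0.25000
P(Q, s) = 14
(287 + (X + 5*(-1)))*P(c, -2) = (287 + (-8 + 5*(-1)))*14 = (287 + (-8 - 5))*14 = (287 - 13)*14 = 274*14 = 3836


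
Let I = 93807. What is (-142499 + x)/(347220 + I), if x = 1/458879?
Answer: -7265533180/22486447637 ≈ -0.32311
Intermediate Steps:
x = 1/458879 ≈ 2.1792e-6
(-142499 + x)/(347220 + I) = (-142499 + 1/458879)/(347220 + 93807) = -65389798620/458879/441027 = -65389798620/458879*1/441027 = -7265533180/22486447637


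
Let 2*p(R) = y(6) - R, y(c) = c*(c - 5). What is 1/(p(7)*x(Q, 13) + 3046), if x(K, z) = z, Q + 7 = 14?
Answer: 2/6079 ≈ 0.00032900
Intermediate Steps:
Q = 7 (Q = -7 + 14 = 7)
y(c) = c*(-5 + c)
p(R) = 3 - R/2 (p(R) = (6*(-5 + 6) - R)/2 = (6*1 - R)/2 = (6 - R)/2 = 3 - R/2)
1/(p(7)*x(Q, 13) + 3046) = 1/((3 - ½*7)*13 + 3046) = 1/((3 - 7/2)*13 + 3046) = 1/(-½*13 + 3046) = 1/(-13/2 + 3046) = 1/(6079/2) = 2/6079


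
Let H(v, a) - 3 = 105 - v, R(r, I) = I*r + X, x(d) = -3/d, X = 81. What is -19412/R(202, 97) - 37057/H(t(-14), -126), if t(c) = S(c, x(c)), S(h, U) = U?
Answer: -10236643358/29689575 ≈ -344.79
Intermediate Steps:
R(r, I) = 81 + I*r (R(r, I) = I*r + 81 = 81 + I*r)
t(c) = -3/c
H(v, a) = 108 - v (H(v, a) = 3 + (105 - v) = 108 - v)
-19412/R(202, 97) - 37057/H(t(-14), -126) = -19412/(81 + 97*202) - 37057/(108 - (-3)/(-14)) = -19412/(81 + 19594) - 37057/(108 - (-3)*(-1)/14) = -19412/19675 - 37057/(108 - 1*3/14) = -19412*1/19675 - 37057/(108 - 3/14) = -19412/19675 - 37057/1509/14 = -19412/19675 - 37057*14/1509 = -19412/19675 - 518798/1509 = -10236643358/29689575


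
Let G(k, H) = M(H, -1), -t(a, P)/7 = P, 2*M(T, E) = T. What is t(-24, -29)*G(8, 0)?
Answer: 0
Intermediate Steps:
M(T, E) = T/2
t(a, P) = -7*P
G(k, H) = H/2
t(-24, -29)*G(8, 0) = (-7*(-29))*((½)*0) = 203*0 = 0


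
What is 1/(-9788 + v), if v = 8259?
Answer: -1/1529 ≈ -0.00065402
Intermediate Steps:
1/(-9788 + v) = 1/(-9788 + 8259) = 1/(-1529) = -1/1529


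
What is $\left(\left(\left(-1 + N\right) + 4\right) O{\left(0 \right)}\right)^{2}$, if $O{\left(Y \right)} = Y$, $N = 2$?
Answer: $0$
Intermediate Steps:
$\left(\left(\left(-1 + N\right) + 4\right) O{\left(0 \right)}\right)^{2} = \left(\left(\left(-1 + 2\right) + 4\right) 0\right)^{2} = \left(\left(1 + 4\right) 0\right)^{2} = \left(5 \cdot 0\right)^{2} = 0^{2} = 0$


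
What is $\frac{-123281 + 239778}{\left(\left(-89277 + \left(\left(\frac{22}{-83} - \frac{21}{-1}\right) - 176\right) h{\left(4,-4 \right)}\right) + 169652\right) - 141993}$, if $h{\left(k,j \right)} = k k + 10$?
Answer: $- \frac{9669251}{5449356} \approx -1.7744$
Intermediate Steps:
$h{\left(k,j \right)} = 10 + k^{2}$ ($h{\left(k,j \right)} = k^{2} + 10 = 10 + k^{2}$)
$\frac{-123281 + 239778}{\left(\left(-89277 + \left(\left(\frac{22}{-83} - \frac{21}{-1}\right) - 176\right) h{\left(4,-4 \right)}\right) + 169652\right) - 141993} = \frac{-123281 + 239778}{\left(\left(-89277 + \left(\left(\frac{22}{-83} - \frac{21}{-1}\right) - 176\right) \left(10 + 4^{2}\right)\right) + 169652\right) - 141993} = \frac{116497}{\left(\left(-89277 + \left(\left(22 \left(- \frac{1}{83}\right) - -21\right) - 176\right) \left(10 + 16\right)\right) + 169652\right) - 141993} = \frac{116497}{\left(\left(-89277 + \left(\left(- \frac{22}{83} + 21\right) - 176\right) 26\right) + 169652\right) - 141993} = \frac{116497}{\left(\left(-89277 + \left(\frac{1721}{83} - 176\right) 26\right) + 169652\right) - 141993} = \frac{116497}{\left(\left(-89277 - \frac{335062}{83}\right) + 169652\right) - 141993} = \frac{116497}{\left(- \frac{7745053}{83} + 169652\right) - 141993} = \frac{116497}{\frac{6336063}{83} - 141993} = \frac{116497}{- \frac{5449356}{83}} = 116497 \left(- \frac{83}{5449356}\right) = - \frac{9669251}{5449356}$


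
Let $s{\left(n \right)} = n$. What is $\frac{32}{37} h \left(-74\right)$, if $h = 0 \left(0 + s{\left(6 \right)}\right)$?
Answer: $0$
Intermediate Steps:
$h = 0$ ($h = 0 \left(0 + 6\right) = 0 \cdot 6 = 0$)
$\frac{32}{37} h \left(-74\right) = \frac{32}{37} \cdot 0 \left(-74\right) = 0 \left(-74\right) = 0$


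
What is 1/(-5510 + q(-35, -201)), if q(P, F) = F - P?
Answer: -1/5676 ≈ -0.00017618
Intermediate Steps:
1/(-5510 + q(-35, -201)) = 1/(-5510 + (-201 - 1*(-35))) = 1/(-5510 + (-201 + 35)) = 1/(-5510 - 166) = 1/(-5676) = -1/5676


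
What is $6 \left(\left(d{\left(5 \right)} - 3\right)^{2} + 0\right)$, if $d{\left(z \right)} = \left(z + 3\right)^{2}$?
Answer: $22326$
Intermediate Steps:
$d{\left(z \right)} = \left(3 + z\right)^{2}$
$6 \left(\left(d{\left(5 \right)} - 3\right)^{2} + 0\right) = 6 \left(\left(\left(3 + 5\right)^{2} - 3\right)^{2} + 0\right) = 6 \left(\left(8^{2} - 3\right)^{2} + 0\right) = 6 \left(\left(64 - 3\right)^{2} + 0\right) = 6 \left(61^{2} + 0\right) = 6 \left(3721 + 0\right) = 6 \cdot 3721 = 22326$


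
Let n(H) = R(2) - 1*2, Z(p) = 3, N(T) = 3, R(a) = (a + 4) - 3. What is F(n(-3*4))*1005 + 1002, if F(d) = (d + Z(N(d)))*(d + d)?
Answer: 9042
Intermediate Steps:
R(a) = 1 + a (R(a) = (4 + a) - 3 = 1 + a)
n(H) = 1 (n(H) = (1 + 2) - 1*2 = 3 - 2 = 1)
F(d) = 2*d*(3 + d) (F(d) = (d + 3)*(d + d) = (3 + d)*(2*d) = 2*d*(3 + d))
F(n(-3*4))*1005 + 1002 = (2*1*(3 + 1))*1005 + 1002 = (2*1*4)*1005 + 1002 = 8*1005 + 1002 = 8040 + 1002 = 9042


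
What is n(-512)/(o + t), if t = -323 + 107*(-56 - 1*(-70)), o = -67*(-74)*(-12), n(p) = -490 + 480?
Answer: 10/58321 ≈ 0.00017146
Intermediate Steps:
n(p) = -10
o = -59496 (o = 4958*(-12) = -59496)
t = 1175 (t = -323 + 107*(-56 + 70) = -323 + 107*14 = -323 + 1498 = 1175)
n(-512)/(o + t) = -10/(-59496 + 1175) = -10/(-58321) = -10*(-1/58321) = 10/58321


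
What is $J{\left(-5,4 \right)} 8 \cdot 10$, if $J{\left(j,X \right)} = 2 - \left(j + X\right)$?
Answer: $240$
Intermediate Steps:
$J{\left(j,X \right)} = 2 - X - j$ ($J{\left(j,X \right)} = 2 - \left(X + j\right) = 2 - X - j$)
$J{\left(-5,4 \right)} 8 \cdot 10 = \left(2 - 4 - -5\right) 8 \cdot 10 = \left(2 - 4 + 5\right) 8 \cdot 10 = 3 \cdot 8 \cdot 10 = 24 \cdot 10 = 240$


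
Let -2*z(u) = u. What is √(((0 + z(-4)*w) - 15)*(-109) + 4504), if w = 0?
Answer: √6139 ≈ 78.352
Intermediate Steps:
z(u) = -u/2
√(((0 + z(-4)*w) - 15)*(-109) + 4504) = √(((0 - ½*(-4)*0) - 15)*(-109) + 4504) = √(((0 + 2*0) - 15)*(-109) + 4504) = √(((0 + 0) - 15)*(-109) + 4504) = √((0 - 15)*(-109) + 4504) = √(-15*(-109) + 4504) = √(1635 + 4504) = √6139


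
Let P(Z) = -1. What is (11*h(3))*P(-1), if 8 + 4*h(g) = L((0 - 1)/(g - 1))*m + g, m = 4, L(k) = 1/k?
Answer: 143/4 ≈ 35.750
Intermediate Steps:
h(g) = -1 - 3*g/4 (h(g) = -2 + (4/((0 - 1)/(g - 1)) + g)/4 = -2 + (4/(-1/(-1 + g)) + g)/4 = -2 + ((1 - g)*4 + g)/4 = -2 + ((4 - 4*g) + g)/4 = -2 + (4 - 3*g)/4 = -2 + (1 - 3*g/4) = -1 - 3*g/4)
(11*h(3))*P(-1) = (11*(-1 - 3/4*3))*(-1) = (11*(-1 - 9/4))*(-1) = (11*(-13/4))*(-1) = -143/4*(-1) = 143/4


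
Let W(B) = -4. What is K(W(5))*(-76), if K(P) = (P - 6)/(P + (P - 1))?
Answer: -760/9 ≈ -84.444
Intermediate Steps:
K(P) = (-6 + P)/(-1 + 2*P) (K(P) = (-6 + P)/(P + (-1 + P)) = (-6 + P)/(-1 + 2*P))
K(W(5))*(-76) = ((-6 - 4)/(-1 + 2*(-4)))*(-76) = (-10/(-1 - 8))*(-76) = (-10/(-9))*(-76) = -⅑*(-10)*(-76) = (10/9)*(-76) = -760/9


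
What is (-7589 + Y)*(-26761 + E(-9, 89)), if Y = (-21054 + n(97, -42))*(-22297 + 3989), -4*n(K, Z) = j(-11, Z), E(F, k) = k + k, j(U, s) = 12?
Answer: -10247851954761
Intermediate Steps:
E(F, k) = 2*k
n(K, Z) = -3 (n(K, Z) = -¼*12 = -3)
Y = 385511556 (Y = (-21054 - 3)*(-22297 + 3989) = -21057*(-18308) = 385511556)
(-7589 + Y)*(-26761 + E(-9, 89)) = (-7589 + 385511556)*(-26761 + 2*89) = 385503967*(-26761 + 178) = 385503967*(-26583) = -10247851954761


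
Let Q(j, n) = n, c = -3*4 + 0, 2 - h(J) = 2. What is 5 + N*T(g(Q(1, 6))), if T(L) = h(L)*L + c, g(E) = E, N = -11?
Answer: 137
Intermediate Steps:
h(J) = 0 (h(J) = 2 - 1*2 = 2 - 2 = 0)
c = -12 (c = -12 + 0 = -12)
T(L) = -12 (T(L) = 0*L - 12 = 0 - 12 = -12)
5 + N*T(g(Q(1, 6))) = 5 - 11*(-12) = 5 + 132 = 137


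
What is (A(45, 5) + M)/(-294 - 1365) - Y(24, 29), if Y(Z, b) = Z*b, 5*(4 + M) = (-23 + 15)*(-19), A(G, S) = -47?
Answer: -5773217/8295 ≈ -695.99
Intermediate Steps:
M = 132/5 (M = -4 + ((-23 + 15)*(-19))/5 = -4 + (-8*(-19))/5 = -4 + (1/5)*152 = -4 + 152/5 = 132/5 ≈ 26.400)
(A(45, 5) + M)/(-294 - 1365) - Y(24, 29) = (-47 + 132/5)/(-294 - 1365) - 24*29 = -103/5/(-1659) - 1*696 = -103/5*(-1/1659) - 696 = 103/8295 - 696 = -5773217/8295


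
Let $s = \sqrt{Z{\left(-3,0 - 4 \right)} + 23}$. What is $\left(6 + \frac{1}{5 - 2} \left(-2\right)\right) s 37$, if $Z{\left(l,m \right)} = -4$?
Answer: $\frac{592 \sqrt{19}}{3} \approx 860.16$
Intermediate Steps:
$s = \sqrt{19}$ ($s = \sqrt{-4 + 23} = \sqrt{19} \approx 4.3589$)
$\left(6 + \frac{1}{5 - 2} \left(-2\right)\right) s 37 = \left(6 + \frac{1}{5 - 2} \left(-2\right)\right) \sqrt{19} \cdot 37 = \left(6 + \frac{1}{3} \left(-2\right)\right) \sqrt{19} \cdot 37 = \left(6 - \frac{2}{3}\right) \sqrt{19} \cdot 37 = \frac{16 \sqrt{19}}{3} \cdot 37 = \frac{592 \sqrt{19}}{3}$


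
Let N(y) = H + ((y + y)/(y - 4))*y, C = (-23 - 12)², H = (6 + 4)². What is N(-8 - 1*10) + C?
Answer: 14251/11 ≈ 1295.5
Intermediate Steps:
H = 100 (H = 10² = 100)
C = 1225 (C = (-35)² = 1225)
N(y) = 100 + 2*y²/(-4 + y) (N(y) = 100 + ((y + y)/(y - 4))*y = 100 + ((2*y)/(-4 + y))*y = 100 + (2*y/(-4 + y))*y = 100 + 2*y²/(-4 + y))
N(-8 - 1*10) + C = 2*(-200 + (-8 - 1*10)² + 50*(-8 - 1*10))/(-4 + (-8 - 1*10)) + 1225 = 2*(-200 + (-8 - 10)² + 50*(-8 - 10))/(-4 + (-8 - 10)) + 1225 = 2*(-200 + (-18)² + 50*(-18))/(-4 - 18) + 1225 = 2*(-200 + 324 - 900)/(-22) + 1225 = 2*(-1/22)*(-776) + 1225 = 776/11 + 1225 = 14251/11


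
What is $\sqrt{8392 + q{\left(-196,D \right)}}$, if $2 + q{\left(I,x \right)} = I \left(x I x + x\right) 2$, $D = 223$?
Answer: $\sqrt{3820699502} \approx 61812.0$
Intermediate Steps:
$q{\left(I,x \right)} = -2 + 2 I \left(x + I x^{2}\right)$ ($q{\left(I,x \right)} = -2 + I \left(x I x + x\right) 2 = -2 + I \left(I x x + x\right) 2 = -2 + I \left(I x^{2} + x\right) 2 = -2 + I \left(x + I x^{2}\right) 2 = -2 + 2 I \left(x + I x^{2}\right)$)
$\sqrt{8392 + q{\left(-196,D \right)}} = \sqrt{8392 + \left(-2 + 2 \left(-196\right) 223 + 2 \left(-196\right)^{2} \cdot 223^{2}\right)} = \sqrt{8392 - \left(87418 - 3820778528\right)} = \sqrt{8392 - -3820691110} = \sqrt{8392 + 3820691110} = \sqrt{3820699502}$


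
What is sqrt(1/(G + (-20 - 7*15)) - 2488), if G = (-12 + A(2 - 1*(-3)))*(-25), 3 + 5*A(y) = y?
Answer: I*sqrt(67735635)/165 ≈ 49.88*I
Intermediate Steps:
A(y) = -3/5 + y/5
G = 290 (G = (-12 + (-3/5 + (2 - 1*(-3))/5))*(-25) = (-12 + (-3/5 + (2 + 3)/5))*(-25) = (-12 + (-3/5 + (1/5)*5))*(-25) = (-12 + (-3/5 + 1))*(-25) = (-12 + 2/5)*(-25) = -58/5*(-25) = 290)
sqrt(1/(G + (-20 - 7*15)) - 2488) = sqrt(1/(290 + (-20 - 7*15)) - 2488) = sqrt(1/(290 + (-20 - 105)) - 2488) = sqrt(1/(290 - 125) - 2488) = sqrt(1/165 - 2488) = sqrt(-410519/165) = I*sqrt(67735635)/165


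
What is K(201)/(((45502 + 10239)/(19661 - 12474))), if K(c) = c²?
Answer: 290361987/55741 ≈ 5209.1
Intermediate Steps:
K(201)/(((45502 + 10239)/(19661 - 12474))) = 201²/(((45502 + 10239)/(19661 - 12474))) = 40401/((55741/7187)) = 40401/((55741*(1/7187))) = 40401/(55741/7187) = 40401*(7187/55741) = 290361987/55741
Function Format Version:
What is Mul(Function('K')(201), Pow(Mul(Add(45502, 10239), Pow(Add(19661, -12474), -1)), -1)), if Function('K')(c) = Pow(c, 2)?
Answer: Rational(290361987, 55741) ≈ 5209.1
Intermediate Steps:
Mul(Function('K')(201), Pow(Mul(Add(45502, 10239), Pow(Add(19661, -12474), -1)), -1)) = Mul(Pow(201, 2), Pow(Mul(Add(45502, 10239), Pow(Add(19661, -12474), -1)), -1)) = Mul(40401, Pow(Mul(55741, Pow(7187, -1)), -1)) = Mul(40401, Pow(Mul(55741, Rational(1, 7187)), -1)) = Mul(40401, Pow(Rational(55741, 7187), -1)) = Mul(40401, Rational(7187, 55741)) = Rational(290361987, 55741)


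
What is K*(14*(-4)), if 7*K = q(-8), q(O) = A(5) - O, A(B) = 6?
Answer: -112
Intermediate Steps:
q(O) = 6 - O
K = 2 (K = (6 - 1*(-8))/7 = (6 + 8)/7 = (⅐)*14 = 2)
K*(14*(-4)) = 2*(14*(-4)) = 2*(-56) = -112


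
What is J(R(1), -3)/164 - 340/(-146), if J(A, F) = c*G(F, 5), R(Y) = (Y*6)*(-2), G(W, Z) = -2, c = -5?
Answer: 14305/5986 ≈ 2.3897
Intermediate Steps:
R(Y) = -12*Y (R(Y) = (6*Y)*(-2) = -12*Y)
J(A, F) = 10 (J(A, F) = -5*(-2) = 10)
J(R(1), -3)/164 - 340/(-146) = 10/164 - 340/(-146) = 10*(1/164) - 340*(-1/146) = 5/82 + 170/73 = 14305/5986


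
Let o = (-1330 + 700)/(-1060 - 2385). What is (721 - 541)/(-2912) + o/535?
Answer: -1268919/20642440 ≈ -0.061471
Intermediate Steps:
o = 126/689 (o = -630/(-3445) = -630*(-1/3445) = 126/689 ≈ 0.18287)
(721 - 541)/(-2912) + o/535 = (721 - 541)/(-2912) + (126/689)/535 = 180*(-1/2912) + (126/689)*(1/535) = -45/728 + 126/368615 = -1268919/20642440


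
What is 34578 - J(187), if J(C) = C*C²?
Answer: -6504625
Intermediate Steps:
J(C) = C³
34578 - J(187) = 34578 - 1*187³ = 34578 - 1*6539203 = 34578 - 6539203 = -6504625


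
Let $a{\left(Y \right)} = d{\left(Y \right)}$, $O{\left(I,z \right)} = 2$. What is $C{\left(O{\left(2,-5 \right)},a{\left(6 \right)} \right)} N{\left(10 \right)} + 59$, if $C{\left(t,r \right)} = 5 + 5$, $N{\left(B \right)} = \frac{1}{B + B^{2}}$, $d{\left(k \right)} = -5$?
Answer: $\frac{650}{11} \approx 59.091$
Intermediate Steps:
$a{\left(Y \right)} = -5$
$C{\left(t,r \right)} = 10$
$C{\left(O{\left(2,-5 \right)},a{\left(6 \right)} \right)} N{\left(10 \right)} + 59 = 10 \frac{1}{10 \left(1 + 10\right)} + 59 = 10 \frac{1}{10 \cdot 11} + 59 = 10 \cdot \frac{1}{10} \cdot \frac{1}{11} + 59 = 10 \cdot \frac{1}{110} + 59 = \frac{1}{11} + 59 = \frac{650}{11}$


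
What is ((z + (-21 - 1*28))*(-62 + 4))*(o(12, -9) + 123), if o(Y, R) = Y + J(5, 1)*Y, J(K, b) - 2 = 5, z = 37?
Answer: 152424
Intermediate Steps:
J(K, b) = 7 (J(K, b) = 2 + 5 = 7)
o(Y, R) = 8*Y (o(Y, R) = Y + 7*Y = 8*Y)
((z + (-21 - 1*28))*(-62 + 4))*(o(12, -9) + 123) = ((37 + (-21 - 1*28))*(-62 + 4))*(8*12 + 123) = ((37 + (-21 - 28))*(-58))*(96 + 123) = ((37 - 49)*(-58))*219 = -12*(-58)*219 = 696*219 = 152424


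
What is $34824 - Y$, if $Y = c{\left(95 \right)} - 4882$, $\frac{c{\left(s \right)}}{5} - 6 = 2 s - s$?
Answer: $39201$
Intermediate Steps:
$c{\left(s \right)} = 30 + 5 s$ ($c{\left(s \right)} = 30 + 5 \left(2 s - s\right) = 30 + 5 s$)
$Y = -4377$ ($Y = \left(30 + 5 \cdot 95\right) - 4882 = \left(30 + 475\right) - 4882 = 505 - 4882 = -4377$)
$34824 - Y = 34824 - -4377 = 34824 + 4377 = 39201$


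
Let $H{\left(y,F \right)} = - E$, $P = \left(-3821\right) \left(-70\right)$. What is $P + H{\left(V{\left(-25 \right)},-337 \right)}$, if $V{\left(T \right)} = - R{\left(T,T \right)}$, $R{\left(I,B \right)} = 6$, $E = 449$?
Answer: $267021$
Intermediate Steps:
$V{\left(T \right)} = -6$ ($V{\left(T \right)} = \left(-1\right) 6 = -6$)
$P = 267470$
$H{\left(y,F \right)} = -449$ ($H{\left(y,F \right)} = \left(-1\right) 449 = -449$)
$P + H{\left(V{\left(-25 \right)},-337 \right)} = 267470 - 449 = 267021$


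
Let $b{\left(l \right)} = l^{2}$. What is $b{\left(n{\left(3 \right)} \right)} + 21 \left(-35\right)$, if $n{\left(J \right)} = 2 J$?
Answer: $-699$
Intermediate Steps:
$b{\left(n{\left(3 \right)} \right)} + 21 \left(-35\right) = \left(2 \cdot 3\right)^{2} + 21 \left(-35\right) = 6^{2} - 735 = 36 - 735 = -699$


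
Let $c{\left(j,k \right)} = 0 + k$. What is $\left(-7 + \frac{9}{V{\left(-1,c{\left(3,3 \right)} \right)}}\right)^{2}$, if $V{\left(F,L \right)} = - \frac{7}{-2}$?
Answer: $\frac{961}{49} \approx 19.612$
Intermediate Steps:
$c{\left(j,k \right)} = k$
$V{\left(F,L \right)} = \frac{7}{2}$ ($V{\left(F,L \right)} = \left(-7\right) \left(- \frac{1}{2}\right) = \frac{7}{2}$)
$\left(-7 + \frac{9}{V{\left(-1,c{\left(3,3 \right)} \right)}}\right)^{2} = \left(-7 + \frac{9}{\frac{7}{2}}\right)^{2} = \left(-7 + 9 \cdot \frac{2}{7}\right)^{2} = \left(-7 + \frac{18}{7}\right)^{2} = \left(- \frac{31}{7}\right)^{2} = \frac{961}{49}$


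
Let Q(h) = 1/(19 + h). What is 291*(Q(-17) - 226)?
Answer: -131241/2 ≈ -65621.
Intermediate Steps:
291*(Q(-17) - 226) = 291*(1/(19 - 17) - 226) = 291*(1/2 - 226) = 291*(½ - 226) = 291*(-451/2) = -131241/2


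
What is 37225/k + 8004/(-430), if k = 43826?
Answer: -167388277/9422590 ≈ -17.765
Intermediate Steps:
37225/k + 8004/(-430) = 37225/43826 + 8004/(-430) = 37225*(1/43826) + 8004*(-1/430) = 37225/43826 - 4002/215 = -167388277/9422590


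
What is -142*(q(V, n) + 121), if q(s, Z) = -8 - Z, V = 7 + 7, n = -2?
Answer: -16330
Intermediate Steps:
V = 14
-142*(q(V, n) + 121) = -142*((-8 - 1*(-2)) + 121) = -142*((-8 + 2) + 121) = -142*(-6 + 121) = -142*115 = -16330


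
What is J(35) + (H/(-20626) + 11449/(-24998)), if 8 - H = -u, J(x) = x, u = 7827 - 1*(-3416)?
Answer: 4382226652/128902187 ≈ 33.997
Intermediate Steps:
u = 11243 (u = 7827 + 3416 = 11243)
H = 11251 (H = 8 - (-1)*11243 = 8 - 1*(-11243) = 8 + 11243 = 11251)
J(35) + (H/(-20626) + 11449/(-24998)) = 35 + (11251/(-20626) + 11449/(-24998)) = 35 + (11251*(-1/20626) + 11449*(-1/24998)) = 35 + (-11251/20626 - 11449/24998) = 35 - 129349893/128902187 = 4382226652/128902187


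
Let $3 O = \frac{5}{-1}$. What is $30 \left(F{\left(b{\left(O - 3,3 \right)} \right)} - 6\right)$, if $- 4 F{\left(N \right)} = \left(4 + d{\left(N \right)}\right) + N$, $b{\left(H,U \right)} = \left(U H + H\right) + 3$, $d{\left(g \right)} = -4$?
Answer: $- \frac{125}{2} \approx -62.5$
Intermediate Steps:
$O = - \frac{5}{3}$ ($O = \frac{5 \frac{1}{-1}}{3} = \frac{5 \left(-1\right)}{3} = \frac{1}{3} \left(-5\right) = - \frac{5}{3} \approx -1.6667$)
$b{\left(H,U \right)} = 3 + H + H U$ ($b{\left(H,U \right)} = \left(H U + H\right) + 3 = \left(H + H U\right) + 3 = 3 + H + H U$)
$F{\left(N \right)} = - \frac{N}{4}$ ($F{\left(N \right)} = - \frac{\left(4 - 4\right) + N}{4} = - \frac{0 + N}{4} = - \frac{N}{4}$)
$30 \left(F{\left(b{\left(O - 3,3 \right)} \right)} - 6\right) = 30 \left(- \frac{3 - \frac{14}{3} + \left(- \frac{5}{3} - 3\right) 3}{4} - 6\right) = 30 \left(- \frac{3 - \frac{14}{3} - 14}{4} - 6\right) = 30 \left(\left(- \frac{1}{4}\right) \left(- \frac{47}{3}\right) - 6\right) = 30 \left(\frac{47}{12} - 6\right) = 30 \left(- \frac{25}{12}\right) = - \frac{125}{2}$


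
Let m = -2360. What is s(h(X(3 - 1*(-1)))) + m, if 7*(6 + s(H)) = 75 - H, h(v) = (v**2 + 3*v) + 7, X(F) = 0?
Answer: -16494/7 ≈ -2356.3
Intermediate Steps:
h(v) = 7 + v**2 + 3*v
s(H) = 33/7 - H/7 (s(H) = -6 + (75 - H)/7 = -6 + (75/7 - H/7) = 33/7 - H/7)
s(h(X(3 - 1*(-1)))) + m = (33/7 - (7 + 0**2 + 3*0)/7) - 2360 = (33/7 - (7 + 0 + 0)/7) - 2360 = (33/7 - 1/7*7) - 2360 = (33/7 - 1) - 2360 = 26/7 - 2360 = -16494/7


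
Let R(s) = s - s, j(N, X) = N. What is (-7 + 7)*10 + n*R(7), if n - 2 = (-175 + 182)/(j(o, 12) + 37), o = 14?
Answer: 0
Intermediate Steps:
R(s) = 0
n = 109/51 (n = 2 + (-175 + 182)/(14 + 37) = 2 + 7/51 = 109/51 ≈ 2.1373)
(-7 + 7)*10 + n*R(7) = (-7 + 7)*10 + (109/51)*0 = 0*10 + 0 = 0 + 0 = 0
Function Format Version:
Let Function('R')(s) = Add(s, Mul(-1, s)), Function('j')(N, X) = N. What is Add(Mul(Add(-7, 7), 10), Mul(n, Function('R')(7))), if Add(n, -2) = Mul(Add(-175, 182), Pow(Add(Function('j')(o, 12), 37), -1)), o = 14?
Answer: 0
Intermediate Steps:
Function('R')(s) = 0
n = Rational(109, 51) (n = Add(2, Mul(Add(-175, 182), Pow(Add(14, 37), -1))) = Add(2, Mul(7, Pow(51, -1))) = Add(2, Mul(7, Rational(1, 51))) = Add(2, Rational(7, 51)) = Rational(109, 51) ≈ 2.1373)
Add(Mul(Add(-7, 7), 10), Mul(n, Function('R')(7))) = Add(Mul(Add(-7, 7), 10), Mul(Rational(109, 51), 0)) = Add(Mul(0, 10), 0) = Add(0, 0) = 0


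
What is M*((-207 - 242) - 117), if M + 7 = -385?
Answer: 221872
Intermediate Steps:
M = -392 (M = -7 - 385 = -392)
M*((-207 - 242) - 117) = -392*((-207 - 242) - 117) = -392*(-449 - 117) = -392*(-566) = 221872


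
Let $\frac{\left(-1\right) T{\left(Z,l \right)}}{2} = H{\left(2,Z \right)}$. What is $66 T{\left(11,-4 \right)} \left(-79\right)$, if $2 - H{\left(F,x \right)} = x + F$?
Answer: $-114708$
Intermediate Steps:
$H{\left(F,x \right)} = 2 - F - x$ ($H{\left(F,x \right)} = 2 - \left(x + F\right) = 2 - \left(F + x\right) = 2 - F - x$)
$T{\left(Z,l \right)} = 2 Z$ ($T{\left(Z,l \right)} = - 2 \left(2 - 2 - Z\right) = - 2 \left(- Z\right) = 2 Z$)
$66 T{\left(11,-4 \right)} \left(-79\right) = 66 \cdot 2 \cdot 11 \left(-79\right) = 66 \cdot 22 \left(-79\right) = 1452 \left(-79\right) = -114708$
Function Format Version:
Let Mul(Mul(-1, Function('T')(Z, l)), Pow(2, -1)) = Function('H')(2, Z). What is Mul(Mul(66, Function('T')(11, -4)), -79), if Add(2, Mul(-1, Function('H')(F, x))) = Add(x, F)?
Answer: -114708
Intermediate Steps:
Function('H')(F, x) = Add(2, Mul(-1, F), Mul(-1, x)) (Function('H')(F, x) = Add(2, Mul(-1, Add(x, F))) = Add(2, Mul(-1, Add(F, x))) = Add(2, Add(Mul(-1, F), Mul(-1, x))) = Add(2, Mul(-1, F), Mul(-1, x)))
Function('T')(Z, l) = Mul(2, Z) (Function('T')(Z, l) = Mul(-2, Add(2, Mul(-1, 2), Mul(-1, Z))) = Mul(-2, Add(2, -2, Mul(-1, Z))) = Mul(-2, Mul(-1, Z)) = Mul(2, Z))
Mul(Mul(66, Function('T')(11, -4)), -79) = Mul(Mul(66, Mul(2, 11)), -79) = Mul(Mul(66, 22), -79) = Mul(1452, -79) = -114708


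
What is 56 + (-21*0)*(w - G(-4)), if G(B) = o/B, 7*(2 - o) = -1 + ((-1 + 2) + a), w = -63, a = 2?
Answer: 56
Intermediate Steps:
o = 12/7 (o = 2 - (-1 + ((-1 + 2) + 2))/7 = 2 - (-1 + (1 + 2))/7 = 2 - (-1 + 3)/7 = 2 - ⅐*2 = 2 - 2/7 = 12/7 ≈ 1.7143)
G(B) = 12/(7*B)
56 + (-21*0)*(w - G(-4)) = 56 + (-21*0)*(-63 - 12/(7*(-4))) = 56 + 0*(-63 - 12*(-1)/(7*4)) = 56 + 0*(-63 - 1*(-3/7)) = 56 + 0*(-63 + 3/7) = 56 + 0*(-438/7) = 56 + 0 = 56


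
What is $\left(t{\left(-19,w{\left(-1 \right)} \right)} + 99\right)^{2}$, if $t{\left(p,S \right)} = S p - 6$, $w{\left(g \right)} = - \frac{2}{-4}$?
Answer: $\frac{27889}{4} \approx 6972.3$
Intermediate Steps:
$w{\left(g \right)} = \frac{1}{2}$ ($w{\left(g \right)} = \left(-2\right) \left(- \frac{1}{4}\right) = \frac{1}{2}$)
$t{\left(p,S \right)} = -6 + S p$
$\left(t{\left(-19,w{\left(-1 \right)} \right)} + 99\right)^{2} = \left(\left(-6 + \frac{1}{2} \left(-19\right)\right) + 99\right)^{2} = \left(\left(-6 - \frac{19}{2}\right) + 99\right)^{2} = \left(- \frac{31}{2} + 99\right)^{2} = \left(\frac{167}{2}\right)^{2} = \frac{27889}{4}$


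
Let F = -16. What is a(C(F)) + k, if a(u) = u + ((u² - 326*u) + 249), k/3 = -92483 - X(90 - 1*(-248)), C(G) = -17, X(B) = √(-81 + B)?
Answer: -271386 - 3*√257 ≈ -2.7143e+5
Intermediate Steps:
k = -277449 - 3*√257 (k = 3*(-92483 - √(-81 + (90 - 1*(-248)))) = 3*(-92483 - √(-81 + (90 + 248))) = 3*(-92483 - √(-81 + 338)) = 3*(-92483 - √257) = -277449 - 3*√257 ≈ -2.7750e+5)
a(u) = 249 + u² - 325*u (a(u) = u + (249 + u² - 326*u) = 249 + u² - 325*u)
a(C(F)) + k = (249 + (-17)² - 325*(-17)) + (-277449 - 3*√257) = (249 + 289 + 5525) + (-277449 - 3*√257) = 6063 + (-277449 - 3*√257) = -271386 - 3*√257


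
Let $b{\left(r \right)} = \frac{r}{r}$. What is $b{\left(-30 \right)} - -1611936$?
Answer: $1611937$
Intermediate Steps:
$b{\left(r \right)} = 1$
$b{\left(-30 \right)} - -1611936 = 1 - -1611936 = 1 + 1611936 = 1611937$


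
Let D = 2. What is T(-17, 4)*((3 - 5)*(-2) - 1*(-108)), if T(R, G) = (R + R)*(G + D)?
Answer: -22848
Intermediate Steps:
T(R, G) = 2*R*(2 + G) (T(R, G) = (R + R)*(G + 2) = (2*R)*(2 + G) = 2*R*(2 + G))
T(-17, 4)*((3 - 5)*(-2) - 1*(-108)) = (2*(-17)*(2 + 4))*((3 - 5)*(-2) - 1*(-108)) = (2*(-17)*6)*(-2*(-2) + 108) = -204*(4 + 108) = -204*112 = -22848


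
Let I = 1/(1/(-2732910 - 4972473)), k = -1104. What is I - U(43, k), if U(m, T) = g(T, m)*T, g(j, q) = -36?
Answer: -7745127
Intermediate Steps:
I = -7705383 (I = 1/(1/(-7705383)) = 1/(-1/7705383) = -7705383)
U(m, T) = -36*T
I - U(43, k) = -7705383 - (-36)*(-1104) = -7705383 - 1*39744 = -7705383 - 39744 = -7745127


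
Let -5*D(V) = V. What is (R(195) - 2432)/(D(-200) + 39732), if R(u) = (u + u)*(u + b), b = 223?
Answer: 40147/9943 ≈ 4.0377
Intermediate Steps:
D(V) = -V/5
R(u) = 2*u*(223 + u) (R(u) = (u + u)*(u + 223) = (2*u)*(223 + u) = 2*u*(223 + u))
(R(195) - 2432)/(D(-200) + 39732) = (2*195*(223 + 195) - 2432)/(-⅕*(-200) + 39732) = (2*195*418 - 2432)/(40 + 39732) = (163020 - 2432)/39772 = 160588*(1/39772) = 40147/9943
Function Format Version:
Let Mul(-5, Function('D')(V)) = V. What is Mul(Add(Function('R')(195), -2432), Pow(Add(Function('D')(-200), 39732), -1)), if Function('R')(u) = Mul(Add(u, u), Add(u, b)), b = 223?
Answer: Rational(40147, 9943) ≈ 4.0377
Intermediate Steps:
Function('D')(V) = Mul(Rational(-1, 5), V)
Function('R')(u) = Mul(2, u, Add(223, u)) (Function('R')(u) = Mul(Add(u, u), Add(u, 223)) = Mul(Mul(2, u), Add(223, u)) = Mul(2, u, Add(223, u)))
Mul(Add(Function('R')(195), -2432), Pow(Add(Function('D')(-200), 39732), -1)) = Mul(Add(Mul(2, 195, Add(223, 195)), -2432), Pow(Add(Mul(Rational(-1, 5), -200), 39732), -1)) = Mul(Add(Mul(2, 195, 418), -2432), Pow(Add(40, 39732), -1)) = Mul(Add(163020, -2432), Pow(39772, -1)) = Mul(160588, Rational(1, 39772)) = Rational(40147, 9943)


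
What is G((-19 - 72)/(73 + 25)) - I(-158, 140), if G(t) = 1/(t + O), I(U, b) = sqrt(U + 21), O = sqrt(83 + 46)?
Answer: 182/25115 + 196*sqrt(129)/25115 - I*sqrt(137) ≈ 0.095884 - 11.705*I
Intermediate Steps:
O = sqrt(129) ≈ 11.358
I(U, b) = sqrt(21 + U)
G(t) = 1/(t + sqrt(129))
G((-19 - 72)/(73 + 25)) - I(-158, 140) = 1/((-19 - 72)/(73 + 25) + sqrt(129)) - sqrt(21 - 158) = 1/(-91/98 + sqrt(129)) - sqrt(-137) = 1/(-91*1/98 + sqrt(129)) - I*sqrt(137) = 1/(-13/14 + sqrt(129)) - I*sqrt(137)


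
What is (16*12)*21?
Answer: 4032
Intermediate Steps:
(16*12)*21 = 192*21 = 4032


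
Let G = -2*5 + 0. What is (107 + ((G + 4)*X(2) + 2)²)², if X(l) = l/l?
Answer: 15129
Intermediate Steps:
X(l) = 1
G = -10 (G = -10 + 0 = -10)
(107 + ((G + 4)*X(2) + 2)²)² = (107 + ((-10 + 4)*1 + 2)²)² = (107 + (-6*1 + 2)²)² = (107 + (-6 + 2)²)² = (107 + (-4)²)² = (107 + 16)² = 123² = 15129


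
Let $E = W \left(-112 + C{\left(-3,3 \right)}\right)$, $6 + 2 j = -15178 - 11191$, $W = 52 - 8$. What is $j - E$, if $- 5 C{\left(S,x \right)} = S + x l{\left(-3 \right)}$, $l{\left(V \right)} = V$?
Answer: $- \frac{83651}{10} \approx -8365.1$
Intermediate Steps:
$W = 44$
$C{\left(S,x \right)} = - \frac{S}{5} + \frac{3 x}{5}$ ($C{\left(S,x \right)} = - \frac{S + x \left(-3\right)}{5} = - \frac{S - 3 x}{5} = - \frac{S}{5} + \frac{3 x}{5}$)
$j = - \frac{26375}{2}$ ($j = -3 + \frac{-15178 - 11191}{2} = -3 + \frac{1}{2} \left(-26369\right) = -3 - \frac{26369}{2} = - \frac{26375}{2} \approx -13188.0$)
$E = - \frac{24112}{5}$ ($E = 44 \left(-112 + \left(\left(- \frac{1}{5}\right) \left(-3\right) + \frac{3}{5} \cdot 3\right)\right) = 44 \left(-112 + \left(\frac{3}{5} + \frac{9}{5}\right)\right) = 44 \left(-112 + \frac{12}{5}\right) = 44 \left(- \frac{548}{5}\right) = - \frac{24112}{5} \approx -4822.4$)
$j - E = - \frac{26375}{2} - - \frac{24112}{5} = - \frac{26375}{2} + \frac{24112}{5} = - \frac{83651}{10}$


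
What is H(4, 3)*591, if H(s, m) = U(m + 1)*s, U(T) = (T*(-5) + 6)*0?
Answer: 0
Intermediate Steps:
U(T) = 0 (U(T) = (-5*T + 6)*0 = (6 - 5*T)*0 = 0)
H(s, m) = 0 (H(s, m) = 0*s = 0)
H(4, 3)*591 = 0*591 = 0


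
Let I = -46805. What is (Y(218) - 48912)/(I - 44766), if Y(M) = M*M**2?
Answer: -10311320/91571 ≈ -112.60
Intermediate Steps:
Y(M) = M**3
(Y(218) - 48912)/(I - 44766) = (218**3 - 48912)/(-46805 - 44766) = (10360232 - 48912)/(-91571) = 10311320*(-1/91571) = -10311320/91571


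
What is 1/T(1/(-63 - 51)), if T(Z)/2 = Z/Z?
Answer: ½ ≈ 0.50000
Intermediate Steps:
T(Z) = 2 (T(Z) = 2*(Z/Z) = 2*1 = 2)
1/T(1/(-63 - 51)) = 1/2 = ½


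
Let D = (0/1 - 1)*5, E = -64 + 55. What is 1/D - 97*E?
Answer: 4364/5 ≈ 872.80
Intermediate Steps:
E = -9
D = -5 (D = (0*1 - 1)*5 = (0 - 1)*5 = -1*5 = -5)
1/D - 97*E = 1/(-5) - 97*(-9) = -1/5 + 873 = 4364/5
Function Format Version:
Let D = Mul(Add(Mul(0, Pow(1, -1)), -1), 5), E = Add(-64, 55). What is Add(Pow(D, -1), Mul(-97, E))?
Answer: Rational(4364, 5) ≈ 872.80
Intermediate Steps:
E = -9
D = -5 (D = Mul(Add(Mul(0, 1), -1), 5) = Mul(Add(0, -1), 5) = Mul(-1, 5) = -5)
Add(Pow(D, -1), Mul(-97, E)) = Add(Pow(-5, -1), Mul(-97, -9)) = Add(Rational(-1, 5), 873) = Rational(4364, 5)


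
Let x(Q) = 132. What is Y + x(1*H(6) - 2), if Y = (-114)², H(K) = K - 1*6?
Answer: 13128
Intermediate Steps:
H(K) = -6 + K (H(K) = K - 6 = -6 + K)
Y = 12996
Y + x(1*H(6) - 2) = 12996 + 132 = 13128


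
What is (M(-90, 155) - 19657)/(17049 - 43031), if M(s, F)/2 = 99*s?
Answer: 3407/2362 ≈ 1.4424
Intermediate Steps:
M(s, F) = 198*s (M(s, F) = 2*(99*s) = 198*s)
(M(-90, 155) - 19657)/(17049 - 43031) = (198*(-90) - 19657)/(17049 - 43031) = (-17820 - 19657)/(-25982) = -37477*(-1/25982) = 3407/2362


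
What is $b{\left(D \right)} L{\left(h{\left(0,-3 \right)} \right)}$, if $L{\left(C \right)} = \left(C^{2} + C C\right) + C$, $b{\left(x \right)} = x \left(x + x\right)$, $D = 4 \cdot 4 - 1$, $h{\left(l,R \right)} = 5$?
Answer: $24750$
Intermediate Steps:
$D = 15$ ($D = 16 - 1 = 15$)
$b{\left(x \right)} = 2 x^{2}$ ($b{\left(x \right)} = x 2 x = 2 x^{2}$)
$L{\left(C \right)} = C + 2 C^{2}$ ($L{\left(C \right)} = \left(C^{2} + C^{2}\right) + C = 2 C^{2} + C = C + 2 C^{2}$)
$b{\left(D \right)} L{\left(h{\left(0,-3 \right)} \right)} = 2 \cdot 15^{2} \cdot 5 \left(1 + 2 \cdot 5\right) = 2 \cdot 225 \cdot 5 \left(1 + 10\right) = 450 \cdot 5 \cdot 11 = 450 \cdot 55 = 24750$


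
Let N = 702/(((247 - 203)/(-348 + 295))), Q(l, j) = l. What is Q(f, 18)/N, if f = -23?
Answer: 506/18603 ≈ 0.027200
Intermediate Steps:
N = -18603/22 (N = 702/((44/(-53))) = 702/((44*(-1/53))) = 702/(-44/53) = 702*(-53/44) = -18603/22 ≈ -845.59)
Q(f, 18)/N = -23/(-18603/22) = -23*(-22/18603) = 506/18603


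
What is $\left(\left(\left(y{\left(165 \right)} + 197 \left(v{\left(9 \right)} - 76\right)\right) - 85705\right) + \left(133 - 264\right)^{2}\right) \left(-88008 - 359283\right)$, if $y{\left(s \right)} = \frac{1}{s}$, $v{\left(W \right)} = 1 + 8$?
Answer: $\frac{2010959802618}{55} \approx 3.6563 \cdot 10^{10}$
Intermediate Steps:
$v{\left(W \right)} = 9$
$\left(\left(\left(y{\left(165 \right)} + 197 \left(v{\left(9 \right)} - 76\right)\right) - 85705\right) + \left(133 - 264\right)^{2}\right) \left(-88008 - 359283\right) = \left(\left(\left(\frac{1}{165} + 197 \left(9 - 76\right)\right) - 85705\right) + \left(133 - 264\right)^{2}\right) \left(-88008 - 359283\right) = \left(\left(\left(\frac{1}{165} + 197 \left(-67\right)\right) - 85705\right) + \left(-131\right)^{2}\right) \left(-447291\right) = \left(\left(\left(\frac{1}{165} - 13199\right) - 85705\right) + 17161\right) \left(-447291\right) = \left(\left(- \frac{2177834}{165} - 85705\right) + 17161\right) \left(-447291\right) = \left(- \frac{16319159}{165} + 17161\right) \left(-447291\right) = \left(- \frac{13487594}{165}\right) \left(-447291\right) = \frac{2010959802618}{55}$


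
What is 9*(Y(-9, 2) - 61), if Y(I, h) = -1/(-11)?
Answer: -6030/11 ≈ -548.18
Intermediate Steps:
Y(I, h) = 1/11 (Y(I, h) = -1*(-1/11) = 1/11)
9*(Y(-9, 2) - 61) = 9*(1/11 - 61) = 9*(-670/11) = -6030/11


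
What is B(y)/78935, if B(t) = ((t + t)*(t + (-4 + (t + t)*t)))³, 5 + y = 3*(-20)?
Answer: -258670900247835400/15787 ≈ -1.6385e+13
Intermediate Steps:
y = -65 (y = -5 + 3*(-20) = -5 - 60 = -65)
B(t) = 8*t³*(-4 + t + 2*t²)³ (B(t) = ((2*t)*(t + (-4 + (2*t)*t)))³ = ((2*t)*(t + (-4 + 2*t²)))³ = ((2*t)*(-4 + t + 2*t²))³ = (2*t*(-4 + t + 2*t²))³ = 8*t³*(-4 + t + 2*t²)³)
B(y)/78935 = (8*(-65)³*(-4 - 65 + 2*(-65)²)³)/78935 = (8*(-274625)*(-4 - 65 + 2*4225)³)*(1/78935) = (8*(-274625)*(-4 - 65 + 8450)³)*(1/78935) = (8*(-274625)*8381³)*(1/78935) = (8*(-274625)*588691170341)*(1/78935) = -1293354501239177000*1/78935 = -258670900247835400/15787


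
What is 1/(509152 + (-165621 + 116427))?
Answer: 1/459958 ≈ 2.1741e-6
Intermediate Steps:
1/(509152 + (-165621 + 116427)) = 1/(509152 - 49194) = 1/459958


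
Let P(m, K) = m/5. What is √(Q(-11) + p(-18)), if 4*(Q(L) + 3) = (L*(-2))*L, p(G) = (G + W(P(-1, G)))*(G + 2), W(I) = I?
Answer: 3*√2530/10 ≈ 15.090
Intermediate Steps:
P(m, K) = m/5 (P(m, K) = m*(⅕) = m/5)
p(G) = (2 + G)*(-⅕ + G) (p(G) = (G + (⅕)*(-1))*(G + 2) = (G - ⅕)*(2 + G) = (-⅕ + G)*(2 + G) = (2 + G)*(-⅕ + G))
Q(L) = -3 - L²/2 (Q(L) = -3 + ((L*(-2))*L)/4 = -3 + ((-2*L)*L)/4 = -3 + (-2*L²)/4 = -3 - L²/2)
√(Q(-11) + p(-18)) = √((-3 - ½*(-11)²) + (-⅖ + (-18)² + (9/5)*(-18))) = √((-3 - ½*121) + (-⅖ + 324 - 162/5)) = √((-3 - 121/2) + 1456/5) = √(-127/2 + 1456/5) = √(2277/10) = 3*√2530/10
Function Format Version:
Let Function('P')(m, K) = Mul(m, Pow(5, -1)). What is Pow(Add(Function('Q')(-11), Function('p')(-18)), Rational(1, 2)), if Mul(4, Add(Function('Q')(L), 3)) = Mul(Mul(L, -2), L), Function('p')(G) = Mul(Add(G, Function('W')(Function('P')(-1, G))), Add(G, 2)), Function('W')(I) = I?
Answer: Mul(Rational(3, 10), Pow(2530, Rational(1, 2))) ≈ 15.090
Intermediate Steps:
Function('P')(m, K) = Mul(Rational(1, 5), m) (Function('P')(m, K) = Mul(m, Rational(1, 5)) = Mul(Rational(1, 5), m))
Function('p')(G) = Mul(Add(2, G), Add(Rational(-1, 5), G)) (Function('p')(G) = Mul(Add(G, Mul(Rational(1, 5), -1)), Add(G, 2)) = Mul(Add(G, Rational(-1, 5)), Add(2, G)) = Mul(Add(Rational(-1, 5), G), Add(2, G)) = Mul(Add(2, G), Add(Rational(-1, 5), G)))
Function('Q')(L) = Add(-3, Mul(Rational(-1, 2), Pow(L, 2))) (Function('Q')(L) = Add(-3, Mul(Rational(1, 4), Mul(Mul(L, -2), L))) = Add(-3, Mul(Rational(1, 4), Mul(Mul(-2, L), L))) = Add(-3, Mul(Rational(1, 4), Mul(-2, Pow(L, 2)))) = Add(-3, Mul(Rational(-1, 2), Pow(L, 2))))
Pow(Add(Function('Q')(-11), Function('p')(-18)), Rational(1, 2)) = Pow(Add(Add(-3, Mul(Rational(-1, 2), Pow(-11, 2))), Add(Rational(-2, 5), Pow(-18, 2), Mul(Rational(9, 5), -18))), Rational(1, 2)) = Pow(Add(Add(-3, Mul(Rational(-1, 2), 121)), Add(Rational(-2, 5), 324, Rational(-162, 5))), Rational(1, 2)) = Pow(Add(Add(-3, Rational(-121, 2)), Rational(1456, 5)), Rational(1, 2)) = Pow(Add(Rational(-127, 2), Rational(1456, 5)), Rational(1, 2)) = Pow(Rational(2277, 10), Rational(1, 2)) = Mul(Rational(3, 10), Pow(2530, Rational(1, 2)))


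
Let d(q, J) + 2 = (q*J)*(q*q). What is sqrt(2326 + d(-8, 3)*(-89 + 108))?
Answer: 164*I ≈ 164.0*I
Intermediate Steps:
d(q, J) = -2 + J*q**3 (d(q, J) = -2 + (q*J)*(q*q) = -2 + (J*q)*q**2 = -2 + J*q**3)
sqrt(2326 + d(-8, 3)*(-89 + 108)) = sqrt(2326 + (-2 + 3*(-8)**3)*(-89 + 108)) = sqrt(2326 + (-2 + 3*(-512))*19) = sqrt(2326 + (-2 - 1536)*19) = sqrt(2326 - 1538*19) = sqrt(2326 - 29222) = sqrt(-26896) = 164*I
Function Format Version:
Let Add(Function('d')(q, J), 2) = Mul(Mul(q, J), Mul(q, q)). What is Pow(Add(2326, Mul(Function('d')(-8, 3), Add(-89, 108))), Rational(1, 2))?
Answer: Mul(164, I) ≈ Mul(164.00, I)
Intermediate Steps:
Function('d')(q, J) = Add(-2, Mul(J, Pow(q, 3))) (Function('d')(q, J) = Add(-2, Mul(Mul(q, J), Mul(q, q))) = Add(-2, Mul(Mul(J, q), Pow(q, 2))) = Add(-2, Mul(J, Pow(q, 3))))
Pow(Add(2326, Mul(Function('d')(-8, 3), Add(-89, 108))), Rational(1, 2)) = Pow(Add(2326, Mul(Add(-2, Mul(3, Pow(-8, 3))), Add(-89, 108))), Rational(1, 2)) = Pow(Add(2326, Mul(Add(-2, Mul(3, -512)), 19)), Rational(1, 2)) = Pow(Add(2326, Mul(Add(-2, -1536), 19)), Rational(1, 2)) = Pow(Add(2326, Mul(-1538, 19)), Rational(1, 2)) = Pow(Add(2326, -29222), Rational(1, 2)) = Pow(-26896, Rational(1, 2)) = Mul(164, I)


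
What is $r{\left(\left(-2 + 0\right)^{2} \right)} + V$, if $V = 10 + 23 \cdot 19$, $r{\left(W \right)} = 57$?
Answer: $504$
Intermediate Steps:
$V = 447$ ($V = 10 + 437 = 447$)
$r{\left(\left(-2 + 0\right)^{2} \right)} + V = 57 + 447 = 504$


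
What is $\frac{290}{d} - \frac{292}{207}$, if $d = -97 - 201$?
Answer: $- \frac{73523}{30843} \approx -2.3838$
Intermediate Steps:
$d = -298$
$\frac{290}{d} - \frac{292}{207} = \frac{290}{-298} - \frac{292}{207} = 290 \left(- \frac{1}{298}\right) - \frac{292}{207} = - \frac{145}{149} - \frac{292}{207} = - \frac{73523}{30843}$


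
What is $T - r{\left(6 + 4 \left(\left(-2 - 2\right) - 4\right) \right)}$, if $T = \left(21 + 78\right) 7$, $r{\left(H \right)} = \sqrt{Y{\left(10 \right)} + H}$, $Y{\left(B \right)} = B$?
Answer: $693 - 4 i \approx 693.0 - 4.0 i$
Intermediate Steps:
$r{\left(H \right)} = \sqrt{10 + H}$
$T = 693$ ($T = 99 \cdot 7 = 693$)
$T - r{\left(6 + 4 \left(\left(-2 - 2\right) - 4\right) \right)} = 693 - \sqrt{10 + \left(6 + 4 \left(\left(-2 - 2\right) - 4\right)\right)} = 693 - \sqrt{10 + \left(6 + 4 \left(-4 - 4\right)\right)} = 693 - \sqrt{10 + \left(6 + 4 \left(-8\right)\right)} = 693 - \sqrt{10 + \left(6 - 32\right)} = 693 - \sqrt{10 - 26} = 693 - \sqrt{-16} = 693 - 4 i$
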